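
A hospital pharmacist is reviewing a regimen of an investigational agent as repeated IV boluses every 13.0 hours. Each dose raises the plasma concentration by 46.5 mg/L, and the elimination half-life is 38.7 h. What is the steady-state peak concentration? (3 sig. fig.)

k = ln 2 / 38.7 = 0.01791 h⁻¹
Fraction remaining after one interval: e^(−kτ) = e^(−0.01791 × 13.0) = 0.7923
R = 1 / (1 − 0.7923) = 4.814
Css,max = 46.5 × 4.814 ≈ 224 mg/L

224 mg/L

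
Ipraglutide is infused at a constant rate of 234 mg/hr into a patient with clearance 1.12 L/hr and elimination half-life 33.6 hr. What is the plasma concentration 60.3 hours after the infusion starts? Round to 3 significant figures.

Css = rate / CL = 234 / 1.12 = 208.9 µg/mL
k = ln 2 / 33.6 = 0.02063 hr⁻¹
C(t) = Css (1 − e^(−kt)) = 208.9 × (1 − e^(−1.244)) = 208.9 × 0.7118 ≈ 149 µg/mL

149 µg/mL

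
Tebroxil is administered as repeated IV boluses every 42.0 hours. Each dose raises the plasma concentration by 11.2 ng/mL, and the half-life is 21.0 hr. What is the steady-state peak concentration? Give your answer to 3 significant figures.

14.9 ng/mL

k = ln 2 / 21.0 = 0.03301 hr⁻¹
Fraction remaining after one interval: e^(−kτ) = e^(−0.03301 × 42.0) = 0.2500
R = 1 / (1 − 0.2500) = 1.333
Css,max = 11.2 × 1.333 ≈ 14.9 ng/mL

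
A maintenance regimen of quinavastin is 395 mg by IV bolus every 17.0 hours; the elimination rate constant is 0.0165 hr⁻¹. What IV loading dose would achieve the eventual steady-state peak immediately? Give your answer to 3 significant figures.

1610 mg

Accumulation ratio R = 1 / (1 − e^(−kτ)) = 1 / (1 − e^(−0.01650×17.0)) = 1 / (1 − 0.7554) = 4.088
Loading dose = maintenance dose × R = 395 × 4.088 ≈ 1610 mg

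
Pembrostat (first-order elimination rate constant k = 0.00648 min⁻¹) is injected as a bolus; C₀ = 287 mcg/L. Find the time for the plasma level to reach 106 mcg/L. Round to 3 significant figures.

C(t) = C₀ e^(−kt)  ⇒  t = ln(C₀/C) / k
t = ln(287/106) / 0.006480 = 0.9960 / 0.006480 ≈ 154 minutes

154 minutes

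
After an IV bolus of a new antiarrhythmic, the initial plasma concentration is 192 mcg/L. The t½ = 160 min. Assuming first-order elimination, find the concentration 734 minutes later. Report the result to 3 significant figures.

k = ln 2 / 160 = 0.004332 min⁻¹
C(t) = C₀ e^(−kt) = 192 × e^(−0.004332 × 734) = 192 × e^(−3.180) = 192 × 0.04159 ≈ 7.99 mcg/L

7.99 mcg/L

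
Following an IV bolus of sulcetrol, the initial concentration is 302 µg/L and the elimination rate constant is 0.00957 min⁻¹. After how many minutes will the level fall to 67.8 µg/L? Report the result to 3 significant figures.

156 minutes

C(t) = C₀ e^(−kt)  ⇒  t = ln(C₀/C) / k
t = ln(302/67.8) / 0.009570 = 1.494 / 0.009570 ≈ 156 minutes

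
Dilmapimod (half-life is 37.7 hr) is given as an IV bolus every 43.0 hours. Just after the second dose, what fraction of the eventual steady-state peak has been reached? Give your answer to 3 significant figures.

k = ln 2 / 37.7 = 0.01839 hr⁻¹
f_n = 1 − e^(−nkτ) = 1 − e^(−2 × 0.01839 × 43.0) = 1 − e^(−1.581) = 1 − 0.2057 ≈ 0.794

0.794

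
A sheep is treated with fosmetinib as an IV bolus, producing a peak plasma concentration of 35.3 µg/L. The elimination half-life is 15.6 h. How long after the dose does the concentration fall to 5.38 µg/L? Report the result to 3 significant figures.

42.3 hours

k = ln 2 / 15.6 = 0.04443 h⁻¹
C(t) = C₀ e^(−kt)  ⇒  t = ln(C₀/C) / k
t = ln(35.3/5.38) / 0.04443 = 1.881 / 0.04443 ≈ 42.3 hours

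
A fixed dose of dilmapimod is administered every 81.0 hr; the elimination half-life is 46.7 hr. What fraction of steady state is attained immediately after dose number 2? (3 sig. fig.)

0.910

k = ln 2 / 46.7 = 0.01484 hr⁻¹
f_n = 1 − e^(−nkτ) = 1 − e^(−2 × 0.01484 × 81.0) = 1 − e^(−2.404) = 1 − 0.09031 ≈ 0.910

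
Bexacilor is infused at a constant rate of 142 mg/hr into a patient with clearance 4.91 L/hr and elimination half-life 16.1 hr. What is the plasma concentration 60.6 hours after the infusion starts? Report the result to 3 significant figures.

Css = rate / CL = 142 / 4.91 = 28.92 mg/L
k = ln 2 / 16.1 = 0.04305 hr⁻¹
C(t) = Css (1 − e^(−kt)) = 28.92 × (1 − e^(−2.609)) = 28.92 × 0.9264 ≈ 26.8 mg/L

26.8 mg/L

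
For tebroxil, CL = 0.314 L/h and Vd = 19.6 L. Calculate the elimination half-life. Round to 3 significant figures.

43.3 hours

k = CL / V = 0.314 / 19.6 = 0.01602 h⁻¹
t½ = ln 2 / k = ln 2 / 0.01602 ≈ 43.3 hours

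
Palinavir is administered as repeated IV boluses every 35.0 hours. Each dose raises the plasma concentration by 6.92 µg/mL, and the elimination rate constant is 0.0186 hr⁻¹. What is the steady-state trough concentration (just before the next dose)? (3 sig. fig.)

7.54 µg/mL

Fraction remaining after one interval: e^(−kτ) = e^(−0.01860 × 35.0) = 0.5215
R = 1 / (1 − 0.5215) = 2.090
Css,max = 6.92 × 2.090 = 14.46 µg/mL
Css,min = Css,max × e^(−kτ) = 14.46 × 0.5215 ≈ 7.54 µg/mL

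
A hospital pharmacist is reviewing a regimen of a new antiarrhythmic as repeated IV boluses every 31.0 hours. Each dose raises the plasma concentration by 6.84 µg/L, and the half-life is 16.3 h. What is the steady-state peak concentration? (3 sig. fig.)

9.34 µg/L

k = ln 2 / 16.3 = 0.04252 h⁻¹
Fraction remaining after one interval: e^(−kτ) = e^(−0.04252 × 31.0) = 0.2676
R = 1 / (1 − 0.2676) = 1.365
Css,max = 6.84 × 1.365 ≈ 9.34 µg/L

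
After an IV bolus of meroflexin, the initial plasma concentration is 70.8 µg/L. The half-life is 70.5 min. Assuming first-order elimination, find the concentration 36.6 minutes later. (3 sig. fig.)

k = ln 2 / 70.5 = 0.009832 min⁻¹
C(t) = C₀ e^(−kt) = 70.8 × e^(−0.009832 × 36.6) = 70.8 × e^(−0.3598) = 70.8 × 0.6978 ≈ 49.4 µg/L

49.4 µg/L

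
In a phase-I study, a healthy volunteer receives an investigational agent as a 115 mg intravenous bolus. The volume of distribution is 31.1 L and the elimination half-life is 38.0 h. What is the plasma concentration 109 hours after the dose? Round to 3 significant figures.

0.506 µg/mL

C₀ = dose / V = 115 / 31.1 = 3.698 µg/mL
k = ln 2 / 38.0 = 0.01824 h⁻¹
C(t) = C₀ e^(−kt) = 3.698 × e^(−0.01824 × 109) = 3.698 × e^(−1.988) = 3.698 × 0.1369 ≈ 0.506 µg/mL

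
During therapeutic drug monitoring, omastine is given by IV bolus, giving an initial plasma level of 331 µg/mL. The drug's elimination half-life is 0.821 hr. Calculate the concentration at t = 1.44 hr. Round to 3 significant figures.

k = ln 2 / 0.821 = 0.8443 hr⁻¹
C(t) = C₀ e^(−kt) = 331 × e^(−0.8443 × 1.44) = 331 × e^(−1.216) = 331 × 0.2965 ≈ 98.1 µg/mL

98.1 µg/mL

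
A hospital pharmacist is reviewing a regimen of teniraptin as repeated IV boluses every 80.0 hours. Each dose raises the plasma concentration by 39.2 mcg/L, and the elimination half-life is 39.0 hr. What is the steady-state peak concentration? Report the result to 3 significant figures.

k = ln 2 / 39.0 = 0.01777 hr⁻¹
Fraction remaining after one interval: e^(−kτ) = e^(−0.01777 × 80.0) = 0.2413
R = 1 / (1 − 0.2413) = 1.318
Css,max = 39.2 × 1.318 ≈ 51.7 mcg/L

51.7 mcg/L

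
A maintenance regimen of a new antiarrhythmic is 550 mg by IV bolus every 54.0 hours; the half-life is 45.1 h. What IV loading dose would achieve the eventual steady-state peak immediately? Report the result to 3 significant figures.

k = ln 2 / 45.1 = 0.01537 h⁻¹
Accumulation ratio R = 1 / (1 − e^(−kτ)) = 1 / (1 − e^(−0.01537×54.0)) = 1 / (1 − 0.4361) = 1.773
Loading dose = maintenance dose × R = 550 × 1.773 ≈ 975 mg

975 mg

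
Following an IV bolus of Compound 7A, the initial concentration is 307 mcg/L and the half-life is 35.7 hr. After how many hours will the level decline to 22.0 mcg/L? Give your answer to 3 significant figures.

136 hours

k = ln 2 / 35.7 = 0.01942 hr⁻¹
C(t) = C₀ e^(−kt)  ⇒  t = ln(C₀/C) / k
t = ln(307/22.0) / 0.01942 = 2.636 / 0.01942 ≈ 136 hours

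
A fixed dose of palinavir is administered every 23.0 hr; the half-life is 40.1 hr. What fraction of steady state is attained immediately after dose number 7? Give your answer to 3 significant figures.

0.938

k = ln 2 / 40.1 = 0.01729 hr⁻¹
f_n = 1 − e^(−nkτ) = 1 − e^(−7 × 0.01729 × 23.0) = 1 − e^(−2.783) = 1 − 0.06186 ≈ 0.938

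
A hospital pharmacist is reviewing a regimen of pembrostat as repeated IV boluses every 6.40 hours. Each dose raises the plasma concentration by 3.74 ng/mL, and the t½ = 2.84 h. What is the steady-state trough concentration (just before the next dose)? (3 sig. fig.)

0.992 ng/mL

k = ln 2 / 2.84 = 0.2441 h⁻¹
Fraction remaining after one interval: e^(−kτ) = e^(−0.2441 × 6.40) = 0.2097
R = 1 / (1 − 0.2097) = 1.265
Css,max = 3.74 × 1.265 = 4.732 ng/mL
Css,min = Css,max × e^(−kτ) = 4.732 × 0.2097 ≈ 0.992 ng/mL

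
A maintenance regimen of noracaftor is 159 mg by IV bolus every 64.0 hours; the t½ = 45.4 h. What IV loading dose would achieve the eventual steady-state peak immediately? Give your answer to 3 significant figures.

k = ln 2 / 45.4 = 0.01527 h⁻¹
Accumulation ratio R = 1 / (1 − e^(−kτ)) = 1 / (1 − e^(−0.01527×64.0)) = 1 / (1 − 0.3764) = 1.604
Loading dose = maintenance dose × R = 159 × 1.604 ≈ 255 mg

255 mg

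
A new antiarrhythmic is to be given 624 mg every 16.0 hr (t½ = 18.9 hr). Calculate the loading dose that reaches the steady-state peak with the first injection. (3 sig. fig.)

1410 mg

k = ln 2 / 18.9 = 0.03667 hr⁻¹
Accumulation ratio R = 1 / (1 − e^(−kτ)) = 1 / (1 − e^(−0.03667×16.0)) = 1 / (1 − 0.5561) = 2.253
Loading dose = maintenance dose × R = 624 × 2.253 ≈ 1410 mg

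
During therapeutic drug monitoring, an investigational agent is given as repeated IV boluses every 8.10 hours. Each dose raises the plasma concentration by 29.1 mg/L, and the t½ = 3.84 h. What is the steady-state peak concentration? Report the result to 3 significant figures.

k = ln 2 / 3.84 = 0.1805 h⁻¹
Fraction remaining after one interval: e^(−kτ) = e^(−0.1805 × 8.10) = 0.2317
R = 1 / (1 − 0.2317) = 1.302
Css,max = 29.1 × 1.302 ≈ 37.9 mg/L

37.9 mg/L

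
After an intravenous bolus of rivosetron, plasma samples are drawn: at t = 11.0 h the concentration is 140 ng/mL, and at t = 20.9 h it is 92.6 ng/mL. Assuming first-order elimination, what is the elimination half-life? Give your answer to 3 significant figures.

16.6 hours

k = ln(C₁/C₂) / (t₂ − t₁) = ln(140/92.6) / (20.9 − 11.0)
  = 0.4134 / 9.900 = 0.04175 h⁻¹
t½ = ln 2 / k = ln 2 / 0.04175 ≈ 16.6 hours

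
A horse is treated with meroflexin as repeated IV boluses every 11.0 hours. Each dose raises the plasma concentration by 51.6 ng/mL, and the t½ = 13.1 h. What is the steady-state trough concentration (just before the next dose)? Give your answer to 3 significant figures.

k = ln 2 / 13.1 = 0.05291 h⁻¹
Fraction remaining after one interval: e^(−kτ) = e^(−0.05291 × 11.0) = 0.5588
R = 1 / (1 − 0.5588) = 2.266
Css,max = 51.6 × 2.266 = 116.9 ng/mL
Css,min = Css,max × e^(−kτ) = 116.9 × 0.5588 ≈ 65.3 ng/mL

65.3 ng/mL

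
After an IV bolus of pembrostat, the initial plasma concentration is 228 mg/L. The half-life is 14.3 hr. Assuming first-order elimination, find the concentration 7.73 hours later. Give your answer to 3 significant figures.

k = ln 2 / 14.3 = 0.04847 hr⁻¹
7.73 hr is 0.5406 half-lives, so C = 228 × (1/2)^0.5406 = 228 × 0.6875 ≈ 157 mg/L

157 mg/L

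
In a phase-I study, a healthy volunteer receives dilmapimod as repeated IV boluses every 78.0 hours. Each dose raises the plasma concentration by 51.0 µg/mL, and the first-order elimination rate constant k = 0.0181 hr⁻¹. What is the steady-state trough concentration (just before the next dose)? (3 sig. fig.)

16.4 µg/mL

Fraction remaining after one interval: e^(−kτ) = e^(−0.01810 × 78.0) = 0.2437
R = 1 / (1 − 0.2437) = 1.322
Css,max = 51.0 × 1.322 = 67.43 µg/mL
Css,min = Css,max × e^(−kτ) = 67.43 × 0.2437 ≈ 16.4 µg/mL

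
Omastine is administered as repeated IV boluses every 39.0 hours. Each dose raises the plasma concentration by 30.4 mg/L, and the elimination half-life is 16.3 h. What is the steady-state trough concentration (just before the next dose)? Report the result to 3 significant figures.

k = ln 2 / 16.3 = 0.04252 h⁻¹
Fraction remaining after one interval: e^(−kτ) = e^(−0.04252 × 39.0) = 0.1904
R = 1 / (1 − 0.1904) = 1.235
Css,max = 30.4 × 1.235 = 37.55 mg/L
Css,min = Css,max × e^(−kτ) = 37.55 × 0.1904 ≈ 7.15 mg/L

7.15 mg/L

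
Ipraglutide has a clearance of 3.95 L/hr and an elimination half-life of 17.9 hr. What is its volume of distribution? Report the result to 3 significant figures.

k = ln 2 / t½ = ln 2 / 17.9 = 0.03872 hr⁻¹
V = CL / k = 3.95 / 0.03872 ≈ 102 L

102 L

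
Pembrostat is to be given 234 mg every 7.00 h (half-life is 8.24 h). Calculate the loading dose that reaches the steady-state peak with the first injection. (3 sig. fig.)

k = ln 2 / 8.24 = 0.08412 h⁻¹
Accumulation ratio R = 1 / (1 − e^(−kτ)) = 1 / (1 − e^(−0.08412×7.00)) = 1 / (1 − 0.5550) = 2.247
Loading dose = maintenance dose × R = 234 × 2.247 ≈ 526 mg

526 mg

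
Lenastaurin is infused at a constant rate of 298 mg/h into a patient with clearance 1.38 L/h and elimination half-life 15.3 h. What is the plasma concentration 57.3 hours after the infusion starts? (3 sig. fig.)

Css = rate / CL = 298 / 1.38 = 215.9 µg/mL
k = ln 2 / 15.3 = 0.04530 h⁻¹
C(t) = Css (1 − e^(−kt)) = 215.9 × (1 − e^(−2.596)) = 215.9 × 0.9254 ≈ 200 µg/mL

200 µg/mL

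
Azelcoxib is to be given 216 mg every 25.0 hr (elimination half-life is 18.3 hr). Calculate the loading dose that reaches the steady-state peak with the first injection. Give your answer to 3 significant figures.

k = ln 2 / 18.3 = 0.03788 hr⁻¹
Accumulation ratio R = 1 / (1 − e^(−kτ)) = 1 / (1 − e^(−0.03788×25.0)) = 1 / (1 − 0.3879) = 1.634
Loading dose = maintenance dose × R = 216 × 1.634 ≈ 353 mg

353 mg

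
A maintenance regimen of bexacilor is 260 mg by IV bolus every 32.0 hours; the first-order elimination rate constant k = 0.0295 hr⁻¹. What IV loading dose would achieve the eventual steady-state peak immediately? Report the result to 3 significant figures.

Accumulation ratio R = 1 / (1 − e^(−kτ)) = 1 / (1 − e^(−0.02950×32.0)) = 1 / (1 − 0.3891) = 1.637
Loading dose = maintenance dose × R = 260 × 1.637 ≈ 426 mg

426 mg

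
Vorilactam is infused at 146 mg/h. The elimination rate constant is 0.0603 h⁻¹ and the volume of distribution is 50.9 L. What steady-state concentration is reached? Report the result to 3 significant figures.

CL = k · V = 0.0603 × 50.9 = 3.069 L/h
Css = rate / CL = 146 / 3.069 ≈ 47.6 µg/mL

47.6 µg/mL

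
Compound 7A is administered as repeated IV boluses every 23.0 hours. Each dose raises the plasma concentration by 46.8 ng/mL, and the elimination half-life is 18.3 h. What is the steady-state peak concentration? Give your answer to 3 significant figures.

k = ln 2 / 18.3 = 0.03788 h⁻¹
Fraction remaining after one interval: e^(−kτ) = e^(−0.03788 × 23.0) = 0.4185
R = 1 / (1 − 0.4185) = 1.720
Css,max = 46.8 × 1.720 ≈ 80.5 ng/mL

80.5 ng/mL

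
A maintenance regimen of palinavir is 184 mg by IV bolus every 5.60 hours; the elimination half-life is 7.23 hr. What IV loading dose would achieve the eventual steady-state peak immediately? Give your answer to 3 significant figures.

k = ln 2 / 7.23 = 0.09587 hr⁻¹
Accumulation ratio R = 1 / (1 − e^(−kτ)) = 1 / (1 − e^(−0.09587×5.60)) = 1 / (1 − 0.5846) = 2.407
Loading dose = maintenance dose × R = 184 × 2.407 ≈ 443 mg

443 mg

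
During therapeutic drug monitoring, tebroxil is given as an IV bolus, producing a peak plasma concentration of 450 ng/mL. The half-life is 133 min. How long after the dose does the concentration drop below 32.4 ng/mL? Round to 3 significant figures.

505 minutes

k = ln 2 / 133 = 0.005212 min⁻¹
C(t) = C₀ e^(−kt)  ⇒  t = ln(C₀/C) / k
t = ln(450/32.4) / 0.005212 = 2.631 / 0.005212 ≈ 505 minutes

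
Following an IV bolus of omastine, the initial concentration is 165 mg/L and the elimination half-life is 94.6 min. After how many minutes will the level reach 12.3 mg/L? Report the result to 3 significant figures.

k = ln 2 / 94.6 = 0.007327 min⁻¹
C(t) = C₀ e^(−kt)  ⇒  t = ln(C₀/C) / k
t = ln(165/12.3) / 0.007327 = 2.596 / 0.007327 ≈ 354 minutes

354 minutes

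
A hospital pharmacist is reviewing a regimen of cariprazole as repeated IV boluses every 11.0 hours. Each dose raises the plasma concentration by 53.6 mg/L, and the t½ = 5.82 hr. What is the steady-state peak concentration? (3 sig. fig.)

k = ln 2 / 5.82 = 0.1191 hr⁻¹
Fraction remaining after one interval: e^(−kτ) = e^(−0.1191 × 11.0) = 0.2698
R = 1 / (1 − 0.2698) = 1.369
Css,max = 53.6 × 1.369 ≈ 73.4 mg/L

73.4 mg/L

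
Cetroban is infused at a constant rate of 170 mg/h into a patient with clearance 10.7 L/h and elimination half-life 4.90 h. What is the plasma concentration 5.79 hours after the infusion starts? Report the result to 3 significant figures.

Css = rate / CL = 170 / 10.7 = 15.89 µg/mL
k = ln 2 / 4.90 = 0.1415 h⁻¹
C(t) = Css (1 − e^(−kt)) = 15.89 × (1 − e^(−0.8190)) = 15.89 × 0.5591 ≈ 8.88 µg/mL

8.88 µg/mL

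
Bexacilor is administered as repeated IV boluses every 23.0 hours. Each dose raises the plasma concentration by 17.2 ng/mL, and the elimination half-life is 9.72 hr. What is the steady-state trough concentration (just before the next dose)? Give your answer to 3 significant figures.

4.14 ng/mL

k = ln 2 / 9.72 = 0.07131 hr⁻¹
Fraction remaining after one interval: e^(−kτ) = e^(−0.07131 × 23.0) = 0.1939
R = 1 / (1 − 0.1939) = 1.241
Css,max = 17.2 × 1.241 = 21.34 ng/mL
Css,min = Css,max × e^(−kτ) = 21.34 × 0.1939 ≈ 4.14 ng/mL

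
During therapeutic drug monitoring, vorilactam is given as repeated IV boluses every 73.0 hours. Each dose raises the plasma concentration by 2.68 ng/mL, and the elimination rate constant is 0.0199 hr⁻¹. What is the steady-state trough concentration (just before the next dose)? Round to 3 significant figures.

Fraction remaining after one interval: e^(−kτ) = e^(−0.01990 × 73.0) = 0.2339
R = 1 / (1 − 0.2339) = 1.305
Css,max = 2.68 × 1.305 = 3.498 ng/mL
Css,min = Css,max × e^(−kτ) = 3.498 × 0.2339 ≈ 0.818 ng/mL

0.818 ng/mL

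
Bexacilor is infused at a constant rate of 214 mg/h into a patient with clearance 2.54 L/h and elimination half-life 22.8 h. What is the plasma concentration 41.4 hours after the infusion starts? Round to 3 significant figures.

Css = rate / CL = 214 / 2.54 = 84.25 mg/L
k = ln 2 / 22.8 = 0.03040 h⁻¹
C(t) = Css (1 − e^(−kt)) = 84.25 × (1 − e^(−1.259)) = 84.25 × 0.7160 ≈ 60.3 mg/L

60.3 mg/L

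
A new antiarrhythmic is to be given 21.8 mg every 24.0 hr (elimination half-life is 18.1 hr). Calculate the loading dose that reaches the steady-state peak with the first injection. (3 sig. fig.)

k = ln 2 / 18.1 = 0.03830 hr⁻¹
Accumulation ratio R = 1 / (1 − e^(−kτ)) = 1 / (1 − e^(−0.03830×24.0)) = 1 / (1 − 0.3989) = 1.664
Loading dose = maintenance dose × R = 21.8 × 1.664 ≈ 36.3 mg

36.3 mg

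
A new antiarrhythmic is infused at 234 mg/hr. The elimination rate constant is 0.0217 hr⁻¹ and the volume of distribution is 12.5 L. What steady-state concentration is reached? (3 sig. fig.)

CL = k · V = 0.0217 × 12.5 = 0.2712 L/hr
Css = rate / CL = 234 / 0.2712 ≈ 863 µg/mL

863 µg/mL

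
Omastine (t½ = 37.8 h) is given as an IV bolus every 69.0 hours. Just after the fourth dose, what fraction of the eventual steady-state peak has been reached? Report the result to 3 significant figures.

0.994

k = ln 2 / 37.8 = 0.01834 h⁻¹
f_n = 1 − e^(−nkτ) = 1 − e^(−4 × 0.01834 × 69.0) = 1 − e^(−5.061) = 1 − 0.006339 ≈ 0.994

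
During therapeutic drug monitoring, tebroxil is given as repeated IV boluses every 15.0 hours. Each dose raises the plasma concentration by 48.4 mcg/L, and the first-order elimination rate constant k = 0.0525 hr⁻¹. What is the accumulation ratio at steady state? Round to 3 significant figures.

Fraction remaining after one interval: e^(−kτ) = e^(−0.05250 × 15.0) = 0.4550
R = 1 / (1 − 0.4550) = 1 / 0.5450 ≈ 1.83

1.83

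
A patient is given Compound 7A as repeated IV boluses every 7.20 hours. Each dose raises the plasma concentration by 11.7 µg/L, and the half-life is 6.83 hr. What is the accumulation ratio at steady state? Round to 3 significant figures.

1.93

k = ln 2 / 6.83 = 0.1015 hr⁻¹
Fraction remaining after one interval: e^(−kτ) = e^(−0.1015 × 7.20) = 0.4816
R = 1 / (1 − 0.4816) = 1 / 0.5184 ≈ 1.93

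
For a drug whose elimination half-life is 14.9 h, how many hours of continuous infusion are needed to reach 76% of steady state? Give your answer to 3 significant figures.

30.7 hours

k = ln 2 / 14.9 = 0.04652 h⁻¹
f = 1 − e^(−kt)  ⇒  t = −ln(1 − f) / k
t = −ln(1 − 0.76) / 0.04652 = 1.427 / 0.04652 ≈ 30.7 hours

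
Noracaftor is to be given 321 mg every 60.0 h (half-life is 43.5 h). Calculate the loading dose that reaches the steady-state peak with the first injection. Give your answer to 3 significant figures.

k = ln 2 / 43.5 = 0.01593 h⁻¹
Accumulation ratio R = 1 / (1 − e^(−kτ)) = 1 / (1 − e^(−0.01593×60.0)) = 1 / (1 − 0.3844) = 1.624
Loading dose = maintenance dose × R = 321 × 1.624 ≈ 521 mg

521 mg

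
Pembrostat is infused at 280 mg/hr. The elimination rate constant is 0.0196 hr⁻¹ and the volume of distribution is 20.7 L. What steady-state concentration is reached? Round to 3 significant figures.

CL = k · V = 0.0196 × 20.7 = 0.4057 L/hr
Css = rate / CL = 280 / 0.4057 ≈ 690 µg/mL

690 µg/mL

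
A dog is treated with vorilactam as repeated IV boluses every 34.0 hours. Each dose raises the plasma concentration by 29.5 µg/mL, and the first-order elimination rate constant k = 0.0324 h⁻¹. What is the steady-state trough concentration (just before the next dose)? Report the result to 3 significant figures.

Fraction remaining after one interval: e^(−kτ) = e^(−0.03240 × 34.0) = 0.3323
R = 1 / (1 − 0.3323) = 1.498
Css,max = 29.5 × 1.498 = 44.18 µg/mL
Css,min = Css,max × e^(−kτ) = 44.18 × 0.3323 ≈ 14.7 µg/mL

14.7 µg/mL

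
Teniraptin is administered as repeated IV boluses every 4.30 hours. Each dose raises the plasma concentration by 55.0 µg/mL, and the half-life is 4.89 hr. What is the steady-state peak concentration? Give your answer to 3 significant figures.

121 µg/mL

k = ln 2 / 4.89 = 0.1417 hr⁻¹
Fraction remaining after one interval: e^(−kτ) = e^(−0.1417 × 4.30) = 0.5436
R = 1 / (1 − 0.5436) = 2.191
Css,max = 55.0 × 2.191 ≈ 121 µg/mL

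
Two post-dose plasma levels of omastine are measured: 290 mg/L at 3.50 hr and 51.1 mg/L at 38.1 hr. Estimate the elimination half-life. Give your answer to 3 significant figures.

k = ln(C₁/C₂) / (t₂ − t₁) = ln(290/51.1) / (38.1 − 3.50)
  = 1.736 / 34.60 = 0.05018 hr⁻¹
t½ = ln 2 / k = ln 2 / 0.05018 ≈ 13.8 hours

13.8 hours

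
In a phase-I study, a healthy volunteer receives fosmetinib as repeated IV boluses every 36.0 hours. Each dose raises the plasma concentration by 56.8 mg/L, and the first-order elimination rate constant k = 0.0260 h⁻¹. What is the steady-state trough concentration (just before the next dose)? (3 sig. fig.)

Fraction remaining after one interval: e^(−kτ) = e^(−0.02600 × 36.0) = 0.3922
R = 1 / (1 − 0.3922) = 1.645
Css,max = 56.8 × 1.645 = 93.45 mg/L
Css,min = Css,max × e^(−kτ) = 93.45 × 0.3922 ≈ 36.7 mg/L

36.7 mg/L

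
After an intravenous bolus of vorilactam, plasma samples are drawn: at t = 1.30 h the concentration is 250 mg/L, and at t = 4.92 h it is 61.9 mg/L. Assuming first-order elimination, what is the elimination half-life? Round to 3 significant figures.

k = ln(C₁/C₂) / (t₂ − t₁) = ln(250/61.9) / (4.92 − 1.30)
  = 1.396 / 3.620 = 0.3856 h⁻¹
t½ = ln 2 / k = ln 2 / 0.3856 ≈ 1.80 hours

1.80 hours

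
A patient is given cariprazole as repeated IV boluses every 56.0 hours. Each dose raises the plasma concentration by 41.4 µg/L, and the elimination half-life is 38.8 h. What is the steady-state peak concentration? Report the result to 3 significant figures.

k = ln 2 / 38.8 = 0.01786 h⁻¹
Fraction remaining after one interval: e^(−kτ) = e^(−0.01786 × 56.0) = 0.3677
R = 1 / (1 − 0.3677) = 1.582
Css,max = 41.4 × 1.582 ≈ 65.5 µg/L

65.5 µg/L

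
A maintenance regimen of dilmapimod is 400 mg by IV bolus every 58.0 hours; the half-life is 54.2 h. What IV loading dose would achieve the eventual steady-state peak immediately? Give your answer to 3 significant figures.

764 mg

k = ln 2 / 54.2 = 0.01279 h⁻¹
Accumulation ratio R = 1 / (1 − e^(−kτ)) = 1 / (1 − e^(−0.01279×58.0)) = 1 / (1 − 0.4763) = 1.909
Loading dose = maintenance dose × R = 400 × 1.909 ≈ 764 mg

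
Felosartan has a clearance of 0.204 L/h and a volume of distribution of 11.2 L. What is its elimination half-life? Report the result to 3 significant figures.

k = CL / V = 0.204 / 11.2 = 0.01821 h⁻¹
t½ = ln 2 / k = ln 2 / 0.01821 ≈ 38.1 hours

38.1 hours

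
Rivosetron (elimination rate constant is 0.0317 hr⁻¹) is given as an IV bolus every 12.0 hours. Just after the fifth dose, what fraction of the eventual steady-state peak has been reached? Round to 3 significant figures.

0.851

f_n = 1 − e^(−nkτ) = 1 − e^(−5 × 0.03170 × 12.0) = 1 − e^(−1.902) = 1 − 0.1493 ≈ 0.851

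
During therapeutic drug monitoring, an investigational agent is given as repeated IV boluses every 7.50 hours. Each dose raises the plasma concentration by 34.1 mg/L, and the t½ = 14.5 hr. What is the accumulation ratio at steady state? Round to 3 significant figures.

k = ln 2 / 14.5 = 0.04780 hr⁻¹
Fraction remaining after one interval: e^(−kτ) = e^(−0.04780 × 7.50) = 0.6987
R = 1 / (1 − 0.6987) = 1 / 0.3013 ≈ 3.32

3.32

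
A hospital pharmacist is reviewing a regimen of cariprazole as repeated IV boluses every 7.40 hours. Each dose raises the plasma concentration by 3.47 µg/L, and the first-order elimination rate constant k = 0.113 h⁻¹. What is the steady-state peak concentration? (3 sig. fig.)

6.12 µg/L

Fraction remaining after one interval: e^(−kτ) = e^(−0.1130 × 7.40) = 0.4334
R = 1 / (1 − 0.4334) = 1.765
Css,max = 3.47 × 1.765 ≈ 6.12 µg/L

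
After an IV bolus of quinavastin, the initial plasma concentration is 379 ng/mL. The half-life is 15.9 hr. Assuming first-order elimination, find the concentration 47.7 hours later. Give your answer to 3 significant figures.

47.4 ng/mL

k = ln 2 / 15.9 = 0.04359 hr⁻¹
47.7 hr is 3.000 half-lives, so C = 379 × (1/2)^3.000 = 379 × 0.1250 ≈ 47.4 ng/mL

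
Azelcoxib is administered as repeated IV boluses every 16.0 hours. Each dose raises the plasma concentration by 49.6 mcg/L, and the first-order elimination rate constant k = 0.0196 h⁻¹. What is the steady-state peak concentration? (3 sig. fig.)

Fraction remaining after one interval: e^(−kτ) = e^(−0.01960 × 16.0) = 0.7308
R = 1 / (1 − 0.7308) = 3.715
Css,max = 49.6 × 3.715 ≈ 184 mcg/L

184 mcg/L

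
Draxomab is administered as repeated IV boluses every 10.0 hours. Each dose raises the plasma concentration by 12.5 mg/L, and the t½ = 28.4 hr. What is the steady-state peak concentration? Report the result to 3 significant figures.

57.7 mg/L

k = ln 2 / 28.4 = 0.02441 hr⁻¹
Fraction remaining after one interval: e^(−kτ) = e^(−0.02441 × 10.0) = 0.7834
R = 1 / (1 − 0.7834) = 4.618
Css,max = 12.5 × 4.618 ≈ 57.7 mg/L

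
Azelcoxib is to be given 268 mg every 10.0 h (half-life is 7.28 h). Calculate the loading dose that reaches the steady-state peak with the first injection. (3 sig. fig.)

436 mg

k = ln 2 / 7.28 = 0.09521 h⁻¹
Accumulation ratio R = 1 / (1 − e^(−kτ)) = 1 / (1 − e^(−0.09521×10.0)) = 1 / (1 − 0.3859) = 1.628
Loading dose = maintenance dose × R = 268 × 1.628 ≈ 436 mg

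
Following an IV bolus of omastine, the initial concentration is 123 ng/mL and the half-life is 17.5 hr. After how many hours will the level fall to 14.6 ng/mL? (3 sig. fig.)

k = ln 2 / 17.5 = 0.03961 hr⁻¹
C(t) = C₀ e^(−kt)  ⇒  t = ln(C₀/C) / k
t = ln(123/14.6) / 0.03961 = 2.131 / 0.03961 ≈ 53.8 hours

53.8 hours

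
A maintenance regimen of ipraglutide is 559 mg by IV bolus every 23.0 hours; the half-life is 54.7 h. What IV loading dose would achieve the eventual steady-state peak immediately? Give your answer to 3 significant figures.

k = ln 2 / 54.7 = 0.01267 h⁻¹
Accumulation ratio R = 1 / (1 − e^(−kτ)) = 1 / (1 − e^(−0.01267×23.0)) = 1 / (1 − 0.7472) = 3.955
Loading dose = maintenance dose × R = 559 × 3.955 ≈ 2210 mg

2210 mg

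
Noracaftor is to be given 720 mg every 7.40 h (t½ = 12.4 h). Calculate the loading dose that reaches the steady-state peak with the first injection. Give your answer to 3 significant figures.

k = ln 2 / 12.4 = 0.05590 h⁻¹
Accumulation ratio R = 1 / (1 − e^(−kτ)) = 1 / (1 − e^(−0.05590×7.40)) = 1 / (1 − 0.6612) = 2.952
Loading dose = maintenance dose × R = 720 × 2.952 ≈ 2130 mg

2130 mg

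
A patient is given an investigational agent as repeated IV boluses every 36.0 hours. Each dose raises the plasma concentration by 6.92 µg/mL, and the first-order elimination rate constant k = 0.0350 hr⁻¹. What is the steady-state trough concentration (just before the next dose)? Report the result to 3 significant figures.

2.74 µg/mL

Fraction remaining after one interval: e^(−kτ) = e^(−0.03500 × 36.0) = 0.2837
R = 1 / (1 − 0.2837) = 1.396
Css,max = 6.92 × 1.396 = 9.660 µg/mL
Css,min = Css,max × e^(−kτ) = 9.660 × 0.2837 ≈ 2.74 µg/mL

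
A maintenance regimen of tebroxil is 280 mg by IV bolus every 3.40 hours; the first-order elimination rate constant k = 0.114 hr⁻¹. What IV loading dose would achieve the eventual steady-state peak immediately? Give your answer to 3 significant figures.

Accumulation ratio R = 1 / (1 − e^(−kτ)) = 1 / (1 − e^(−0.1140×3.40)) = 1 / (1 − 0.6787) = 3.112
Loading dose = maintenance dose × R = 280 × 3.112 ≈ 871 mg

871 mg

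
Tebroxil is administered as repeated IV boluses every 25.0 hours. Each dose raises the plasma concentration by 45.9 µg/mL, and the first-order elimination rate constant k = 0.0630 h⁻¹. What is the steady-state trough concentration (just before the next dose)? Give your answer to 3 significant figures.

Fraction remaining after one interval: e^(−kτ) = e^(−0.06300 × 25.0) = 0.2070
R = 1 / (1 − 0.2070) = 1.261
Css,max = 45.9 × 1.261 = 57.88 µg/mL
Css,min = Css,max × e^(−kτ) = 57.88 × 0.2070 ≈ 12.0 µg/mL

12.0 µg/mL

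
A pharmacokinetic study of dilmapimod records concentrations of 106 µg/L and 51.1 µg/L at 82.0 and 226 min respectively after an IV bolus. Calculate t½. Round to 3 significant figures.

137 minutes

k = ln(C₁/C₂) / (t₂ − t₁) = ln(106/51.1) / (226 − 82.0)
  = 0.7297 / 144.0 = 0.005067 min⁻¹
t½ = ln 2 / k = ln 2 / 0.005067 ≈ 137 minutes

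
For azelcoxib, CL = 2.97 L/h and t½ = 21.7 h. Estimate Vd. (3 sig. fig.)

93.0 L

k = ln 2 / t½ = ln 2 / 21.7 = 0.03194 h⁻¹
V = CL / k = 2.97 / 0.03194 ≈ 93.0 L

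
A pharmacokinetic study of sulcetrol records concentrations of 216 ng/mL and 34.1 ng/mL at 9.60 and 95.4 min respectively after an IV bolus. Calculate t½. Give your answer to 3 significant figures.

k = ln(C₁/C₂) / (t₂ − t₁) = ln(216/34.1) / (95.4 − 9.60)
  = 1.846 / 85.80 = 0.02151 min⁻¹
t½ = ln 2 / k = ln 2 / 0.02151 ≈ 32.2 minutes

32.2 minutes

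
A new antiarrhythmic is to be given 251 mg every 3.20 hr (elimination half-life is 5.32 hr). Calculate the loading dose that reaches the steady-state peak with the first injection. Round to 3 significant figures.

736 mg

k = ln 2 / 5.32 = 0.1303 hr⁻¹
Accumulation ratio R = 1 / (1 − e^(−kτ)) = 1 / (1 − e^(−0.1303×3.20)) = 1 / (1 − 0.6591) = 2.933
Loading dose = maintenance dose × R = 251 × 2.933 ≈ 736 mg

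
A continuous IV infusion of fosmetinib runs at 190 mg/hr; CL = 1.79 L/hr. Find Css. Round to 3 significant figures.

106 µg/mL

Css = infusion rate / CL = 190 / 1.79 ≈ 106 µg/mL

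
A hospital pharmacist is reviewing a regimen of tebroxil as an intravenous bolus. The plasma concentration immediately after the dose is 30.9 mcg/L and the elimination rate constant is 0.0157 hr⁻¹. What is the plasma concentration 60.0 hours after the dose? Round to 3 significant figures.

C(t) = C₀ e^(−kt) = 30.9 × e^(−0.01570 × 60.0) = 30.9 × e^(−0.9420) = 30.9 × 0.3898 ≈ 12.0 mcg/L

12.0 mcg/L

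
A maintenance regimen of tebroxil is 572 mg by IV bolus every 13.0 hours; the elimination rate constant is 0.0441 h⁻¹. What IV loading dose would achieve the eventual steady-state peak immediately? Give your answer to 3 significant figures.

Accumulation ratio R = 1 / (1 − e^(−kτ)) = 1 / (1 − e^(−0.04410×13.0)) = 1 / (1 − 0.5637) = 2.292
Loading dose = maintenance dose × R = 572 × 2.292 ≈ 1310 mg

1310 mg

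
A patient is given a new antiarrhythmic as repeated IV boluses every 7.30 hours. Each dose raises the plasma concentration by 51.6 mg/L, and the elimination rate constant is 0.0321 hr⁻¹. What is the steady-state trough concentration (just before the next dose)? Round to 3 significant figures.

Fraction remaining after one interval: e^(−kτ) = e^(−0.03210 × 7.30) = 0.7911
R = 1 / (1 − 0.7911) = 4.787
Css,max = 51.6 × 4.787 = 247.0 mg/L
Css,min = Css,max × e^(−kτ) = 247.0 × 0.7911 ≈ 195 mg/L

195 mg/L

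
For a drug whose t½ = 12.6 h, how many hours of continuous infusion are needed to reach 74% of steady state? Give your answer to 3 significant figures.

k = ln 2 / 12.6 = 0.05501 h⁻¹
f = 1 − e^(−kt)  ⇒  t = −ln(1 − f) / k
t = −ln(1 − 0.74) / 0.05501 = 1.347 / 0.05501 ≈ 24.5 hours

24.5 hours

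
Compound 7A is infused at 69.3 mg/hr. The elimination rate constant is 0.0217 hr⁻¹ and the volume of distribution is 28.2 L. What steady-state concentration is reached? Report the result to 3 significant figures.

CL = k · V = 0.0217 × 28.2 = 0.6119 L/hr
Css = rate / CL = 69.3 / 0.6119 ≈ 113 µg/mL

113 µg/mL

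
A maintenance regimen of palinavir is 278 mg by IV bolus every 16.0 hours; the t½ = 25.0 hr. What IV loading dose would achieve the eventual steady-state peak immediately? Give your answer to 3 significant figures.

776 mg

k = ln 2 / 25.0 = 0.02773 hr⁻¹
Accumulation ratio R = 1 / (1 − e^(−kτ)) = 1 / (1 − e^(−0.02773×16.0)) = 1 / (1 − 0.6417) = 2.791
Loading dose = maintenance dose × R = 278 × 2.791 ≈ 776 mg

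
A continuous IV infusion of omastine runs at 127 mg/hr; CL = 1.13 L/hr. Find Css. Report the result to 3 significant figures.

Css = infusion rate / CL = 127 / 1.13 ≈ 112 µg/mL

112 µg/mL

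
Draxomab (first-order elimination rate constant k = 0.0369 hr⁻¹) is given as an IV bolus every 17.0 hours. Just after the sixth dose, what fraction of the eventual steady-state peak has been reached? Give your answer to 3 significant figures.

f_n = 1 − e^(−nkτ) = 1 − e^(−6 × 0.03690 × 17.0) = 1 − e^(−3.764) = 1 − 0.02320 ≈ 0.977

0.977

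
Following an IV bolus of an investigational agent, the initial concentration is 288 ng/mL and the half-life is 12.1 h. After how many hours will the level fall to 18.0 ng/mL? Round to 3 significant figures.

k = ln 2 / 12.1 = 0.05728 h⁻¹
C(t) = C₀ e^(−kt)  ⇒  t = ln(C₀/C) / k
t = ln(288/18.0) / 0.05728 = 2.773 / 0.05728 ≈ 48.4 hours

48.4 hours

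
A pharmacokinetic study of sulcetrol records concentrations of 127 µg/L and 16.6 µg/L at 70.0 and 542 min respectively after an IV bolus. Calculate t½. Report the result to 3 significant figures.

k = ln(C₁/C₂) / (t₂ − t₁) = ln(127/16.6) / (542 − 70.0)
  = 2.035 / 472.0 = 0.004311 min⁻¹
t½ = ln 2 / k = ln 2 / 0.004311 ≈ 161 minutes

161 minutes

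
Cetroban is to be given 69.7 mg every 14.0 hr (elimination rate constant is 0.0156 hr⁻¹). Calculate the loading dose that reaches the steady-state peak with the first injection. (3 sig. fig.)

Accumulation ratio R = 1 / (1 − e^(−kτ)) = 1 / (1 − e^(−0.01560×14.0)) = 1 / (1 − 0.8038) = 5.097
Loading dose = maintenance dose × R = 69.7 × 5.097 ≈ 355 mg

355 mg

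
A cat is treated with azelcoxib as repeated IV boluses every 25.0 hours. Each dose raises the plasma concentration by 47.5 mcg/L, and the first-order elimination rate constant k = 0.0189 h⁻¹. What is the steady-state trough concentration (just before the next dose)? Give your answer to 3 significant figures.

78.6 mcg/L

Fraction remaining after one interval: e^(−kτ) = e^(−0.01890 × 25.0) = 0.6234
R = 1 / (1 − 0.6234) = 2.656
Css,max = 47.5 × 2.656 = 126.1 mcg/L
Css,min = Css,max × e^(−kτ) = 126.1 × 0.6234 ≈ 78.6 mcg/L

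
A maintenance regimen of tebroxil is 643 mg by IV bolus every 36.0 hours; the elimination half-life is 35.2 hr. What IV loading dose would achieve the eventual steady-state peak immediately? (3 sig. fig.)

k = ln 2 / 35.2 = 0.01969 hr⁻¹
Accumulation ratio R = 1 / (1 − e^(−kτ)) = 1 / (1 − e^(−0.01969×36.0)) = 1 / (1 − 0.4922) = 1.969
Loading dose = maintenance dose × R = 643 × 1.969 ≈ 1270 mg

1270 mg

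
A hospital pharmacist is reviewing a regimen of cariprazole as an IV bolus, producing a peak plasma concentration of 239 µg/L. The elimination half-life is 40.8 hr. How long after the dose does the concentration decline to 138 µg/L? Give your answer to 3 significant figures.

k = ln 2 / 40.8 = 0.01699 hr⁻¹
C(t) = C₀ e^(−kt)  ⇒  t = ln(C₀/C) / k
t = ln(239/138) / 0.01699 = 0.5492 / 0.01699 ≈ 32.3 hours

32.3 hours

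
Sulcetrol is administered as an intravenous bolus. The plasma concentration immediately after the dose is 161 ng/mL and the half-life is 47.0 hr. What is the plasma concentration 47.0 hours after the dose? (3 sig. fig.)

80.5 ng/mL

k = ln 2 / 47.0 = 0.01475 hr⁻¹
47.0 hr is 1.000 half-lives, so C = 161 × (1/2)^1.000 = 161 × 0.5000 ≈ 80.5 ng/mL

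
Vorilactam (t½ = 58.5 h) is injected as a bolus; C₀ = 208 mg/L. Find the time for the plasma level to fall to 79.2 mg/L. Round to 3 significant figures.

81.5 hours

k = ln 2 / 58.5 = 0.01185 h⁻¹
C(t) = C₀ e^(−kt)  ⇒  t = ln(C₀/C) / k
t = ln(208/79.2) / 0.01185 = 0.9656 / 0.01185 ≈ 81.5 hours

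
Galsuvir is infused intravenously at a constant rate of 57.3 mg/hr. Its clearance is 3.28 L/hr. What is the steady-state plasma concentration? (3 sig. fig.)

Css = infusion rate / CL = 57.3 / 3.28 ≈ 17.5 mg/L

17.5 mg/L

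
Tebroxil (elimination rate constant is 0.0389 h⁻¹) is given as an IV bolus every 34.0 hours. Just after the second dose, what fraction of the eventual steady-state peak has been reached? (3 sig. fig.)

0.929

f_n = 1 − e^(−nkτ) = 1 − e^(−2 × 0.03890 × 34.0) = 1 − e^(−2.645) = 1 − 0.07099 ≈ 0.929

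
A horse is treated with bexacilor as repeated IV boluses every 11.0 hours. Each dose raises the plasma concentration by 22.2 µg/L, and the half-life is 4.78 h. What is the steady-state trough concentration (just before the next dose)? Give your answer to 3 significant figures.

5.65 µg/L

k = ln 2 / 4.78 = 0.1450 h⁻¹
Fraction remaining after one interval: e^(−kτ) = e^(−0.1450 × 11.0) = 0.2029
R = 1 / (1 − 0.2029) = 1.255
Css,max = 22.2 × 1.255 = 27.85 µg/L
Css,min = Css,max × e^(−kτ) = 27.85 × 0.2029 ≈ 5.65 µg/L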